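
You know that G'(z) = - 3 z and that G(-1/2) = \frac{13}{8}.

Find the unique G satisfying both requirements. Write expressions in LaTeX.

Differentiate the proposed G(z) back; it has to land on the given G'(z).
A general antiderivative is - \frac{3 z^{2}}{2} + C.
The condition gives C = \frac{13}{8} - (- \frac{3}{8}) = 2.
So G(z) = - \frac{3 z^{2} - 4}{2}.
Check: d/dz[- \frac{3 z^{2} - 4}{2}] = - 3 z = G'(z).

G(z) = - \frac{3 z^{2} - 4}{2}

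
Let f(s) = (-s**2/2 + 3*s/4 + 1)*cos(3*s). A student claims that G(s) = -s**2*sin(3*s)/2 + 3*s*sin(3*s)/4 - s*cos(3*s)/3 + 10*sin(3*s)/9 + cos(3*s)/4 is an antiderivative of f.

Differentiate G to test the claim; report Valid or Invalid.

Invalid: d/ds[G] - f = -s**2*cos(3*s) + 3*s*cos(3*s)/2 + 2*cos(3*s), which is not 0.

d/ds[G] = -3*s**2*cos(3*s)/2 + 9*s*cos(3*s)/4 + 3*cos(3*s)
d/ds[G] - f(s) = -s**2*cos(3*s) + 3*s*cos(3*s)/2 + 2*cos(3*s) != 0.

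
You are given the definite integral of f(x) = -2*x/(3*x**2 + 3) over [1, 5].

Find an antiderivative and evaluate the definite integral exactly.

Antiderivative: F(x) = -log(4*x**2 + 4)/3; value = -log(104)/3 + log(8)/3

f matches the chain-rule pattern g'(h)*h' with inner function h(x) = 4*x**2 + 4; substituting u = h(x) collapses the integral.
F(x) = -log(4*x**2 + 4)/3 is an antiderivative of f.
Check: d/dx[-log(4*x**2 + 4)/3] = -2*x/(3*x**2 + 3) = f(x).
F(5) = -log(104)/3; F(1) = -log(8)/3.
Integral = F(5) - F(1) = -log(104)/3 + log(8)/3.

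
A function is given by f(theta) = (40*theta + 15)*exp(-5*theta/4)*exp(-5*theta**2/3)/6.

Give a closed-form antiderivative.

An antiderivative is F(theta) = -2*exp(-5*theta/4)*exp(-5*theta**2/3).

The substitution u = -5*theta**2/3 - 5*theta/4 works: f is exactly (dF/du)*(du/dtheta) for that inner function.
Check: d/dtheta[-2*exp(-5*theta/4)*exp(-5*theta**2/3)] = (40*theta + 15)*exp(-5*theta/4)*exp(-5*theta**2/3)/6 = f(theta).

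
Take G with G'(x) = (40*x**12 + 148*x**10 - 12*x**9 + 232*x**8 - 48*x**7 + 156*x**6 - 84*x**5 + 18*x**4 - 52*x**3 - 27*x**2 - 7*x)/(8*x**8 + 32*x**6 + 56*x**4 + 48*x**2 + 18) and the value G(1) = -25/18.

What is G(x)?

A candidate passes only if d/dx[G] lands on the given G'(x) exactly.
A general antiderivative is x**5 - x**3/2 - 3*x**2/4 - 5/(4*(2*x**4 + 4*x**2 + 3)) + C.
The condition gives C = -25/18 - (-7/18) = -1.
So G(x) = (4*x**5*(2*x**4 + 4*x**2 + 3) - 8*x**4 - 2*x**3*(2*x**4 + 4*x**2 + 3) - 3*x**2*(2*x**4 + 4*x**2 + 3) - 16*x**2 - 17)/(4*(2*x**4 + 4*x**2 + 3)).
Check: d/dx[(4*x**5*(2*x**4 + 4*x**2 + 3) - 8*x**4 - 2*x**3*(2*x**4 + 4*x**2 + 3) - 3*x**2*(2*x**4 + 4*x**2 + 3) - 16*x**2 - 17)/(4*(2*x**4 + 4*x**2 + 3))] = (40*x**12 + 148*x**10 - 12*x**9 + 232*x**8 - 48*x**7 + 156*x**6 - 84*x**5 + 18*x**4 - 52*x**3 - 27*x**2 - 7*x)/(8*x**8 + 32*x**6 + 56*x**4 + 48*x**2 + 18) = G'(x).

G(x) = (4*x**5*(2*x**4 + 4*x**2 + 3) - 8*x**4 - 2*x**3*(2*x**4 + 4*x**2 + 3) - 3*x**2*(2*x**4 + 4*x**2 + 3) - 16*x**2 - 17)/(4*(2*x**4 + 4*x**2 + 3))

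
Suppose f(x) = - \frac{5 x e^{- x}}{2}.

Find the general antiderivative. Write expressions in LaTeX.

F(x) = \frac{5 x e^{- x}}{2} + \frac{5 e^{- x}}{2} + C

f has the shape u'v + uv' for u = \frac{5 x}{2} + \frac{5}{2} and v = e^{- x} — it is the derivative of the product u*v.
Check: d/dx[\frac{5 x e^{- x}}{2} + \frac{5 e^{- x}}{2}] = - \frac{5 x e^{- x}}{2} = f(x).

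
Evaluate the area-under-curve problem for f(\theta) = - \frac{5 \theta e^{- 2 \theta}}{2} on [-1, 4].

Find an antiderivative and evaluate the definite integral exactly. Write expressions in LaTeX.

Recognize the product-rule pattern: f = u'v + uv' with u = \frac{5 \theta}{4} + \frac{5}{8}, v = e^{- 2 \theta}, so integration by parts undoes it.
F(\theta) = \frac{\left(10 \theta + 5\right) e^{- 2 \theta}}{8} is an antiderivative of f.
Check: d/d\theta[\frac{\left(10 \theta + 5\right) e^{- 2 \theta}}{8}] = - \frac{5 \theta e^{- 2 \theta}}{2} = f(\theta).
F(4) = \frac{45}{8 e^{8}}; F(-1) = - \frac{5 e^{2}}{8}.
Integral = F(4) - F(-1) = \frac{45}{8 e^{8}} + \frac{5 e^{2}}{8}.

Antiderivative: F(\theta) = \frac{\left(10 \theta + 5\right) e^{- 2 \theta}}{8}; value = \frac{45}{8 e^{8}} + \frac{5 e^{2}}{8}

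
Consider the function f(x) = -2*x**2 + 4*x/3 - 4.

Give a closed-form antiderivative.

Integrate term by term and add the pieces.
Check: d/dx[-2*x**3/3 + 2*x**2/3 - 4*x] = -2*x**2 + 4*x/3 - 4 = f(x).

An antiderivative is F(x) = -2*x**3/3 + 2*x**2/3 - 4*x.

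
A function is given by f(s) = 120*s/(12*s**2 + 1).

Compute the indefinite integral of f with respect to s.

f matches the chain-rule pattern g'(h)*h' with inner function h(s) = 4*s**2 + 1/3; substituting u = h(s) collapses the integral.
Check: d/ds[5*log(4*s**2 + 1/3)] = 120*s/(12*s**2 + 1) = f(s).

F(s) = 5*log(4*s**2 + 1/3) + C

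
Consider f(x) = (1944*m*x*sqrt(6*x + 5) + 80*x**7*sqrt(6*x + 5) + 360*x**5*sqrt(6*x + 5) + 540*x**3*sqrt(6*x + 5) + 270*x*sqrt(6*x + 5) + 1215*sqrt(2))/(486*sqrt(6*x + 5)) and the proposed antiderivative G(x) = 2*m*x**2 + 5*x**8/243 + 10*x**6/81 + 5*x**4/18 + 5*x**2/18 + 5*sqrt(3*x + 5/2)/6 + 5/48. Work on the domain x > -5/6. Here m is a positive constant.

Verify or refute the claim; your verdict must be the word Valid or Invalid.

d/dx[G] = (3888*m*x*sqrt(6*x + 5) + 160*x**7*sqrt(6*x + 5) + 720*x**5*sqrt(6*x + 5) + 1080*x**3*sqrt(6*x + 5) + 540*x*sqrt(6*x + 5) + 1215*sqrt(2))/(972*sqrt(6*x + 5))
d/dx[G] - f(x) = -5*sqrt(2)/(4*sqrt(6*x + 5)) != 0.

Invalid: d/dx[G] - f = -5*sqrt(2)/(4*sqrt(6*x + 5)), which is not 0.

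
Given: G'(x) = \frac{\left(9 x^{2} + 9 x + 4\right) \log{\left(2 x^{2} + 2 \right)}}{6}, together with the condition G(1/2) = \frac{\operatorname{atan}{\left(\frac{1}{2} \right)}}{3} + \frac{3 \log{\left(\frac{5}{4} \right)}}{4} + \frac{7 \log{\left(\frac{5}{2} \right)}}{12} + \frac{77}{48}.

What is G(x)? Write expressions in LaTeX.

G(x) = - \frac{x^{3}}{3} - \frac{3 x^{2}}{4} - \frac{x}{3} + \left(\frac{x^{3}}{2} + \frac{3 x^{2}}{4} + \frac{2 x}{3}\right) \log{\left(2 x^{2} + 2 \right)} + \frac{3 \log{\left(x^{2} + 1 \right)}}{4} + \frac{\operatorname{atan}{\left(x \right)}}{3} + 2

Differentiate the proposed G(x) back; it has to land on the given G'(x).
A general antiderivative is - \frac{x^{3}}{3} - \frac{3 x^{2}}{4} - \frac{x}{3} + \left(\frac{x^{3}}{2} + \frac{3 x^{2}}{4} + \frac{2 x}{3}\right) \log{\left(2 x^{2} + 2 \right)} + \frac{3 \log{\left(x^{2} + 1 \right)}}{4} + \frac{\operatorname{atan}{\left(x \right)}}{3} + C.
The condition gives C = \frac{\operatorname{atan}{\left(\frac{1}{2} \right)}}{3} + \frac{3 \log{\left(\frac{5}{4} \right)}}{4} + \frac{7 \log{\left(\frac{5}{2} \right)}}{12} + \frac{77}{48} - (- \frac{19}{48} + \frac{\operatorname{atan}{\left(\frac{1}{2} \right)}}{3} + \frac{3 \log{\left(\frac{5}{4} \right)}}{4} + \frac{7 \log{\left(\frac{5}{2} \right)}}{12}) = 2.
So G(x) = - \frac{x^{3}}{3} - \frac{3 x^{2}}{4} - \frac{x}{3} + \left(\frac{x^{3}}{2} + \frac{3 x^{2}}{4} + \frac{2 x}{3}\right) \log{\left(2 x^{2} + 2 \right)} + \frac{3 \log{\left(x^{2} + 1 \right)}}{4} + \frac{\operatorname{atan}{\left(x \right)}}{3} + 2.
Check: d/dx[- \frac{x^{3}}{3} - \frac{3 x^{2}}{4} - \frac{x}{3} + \left(\frac{x^{3}}{2} + \frac{3 x^{2}}{4} + \frac{2 x}{3}\right) \log{\left(2 x^{2} + 2 \right)} + \frac{3 \log{\left(x^{2} + 1 \right)}}{4} + \frac{\operatorname{atan}{\left(x \right)}}{3} + 2] = \frac{3 x^{2} \log{\left(x^{2} + 1 \right)}}{2} + \frac{3 x^{2} \log{\left(2 \right)}}{2} + \frac{3 x \log{\left(x^{2} + 1 \right)}}{2} + \frac{3 x \log{\left(2 \right)}}{2} + \frac{2 \log{\left(x^{2} + 1 \right)}}{3} + \frac{2 \log{\left(2 \right)}}{3}, which equals G'(x).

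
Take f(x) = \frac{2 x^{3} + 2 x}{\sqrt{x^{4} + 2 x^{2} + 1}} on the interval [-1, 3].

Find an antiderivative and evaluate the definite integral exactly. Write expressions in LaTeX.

Antiderivative: F(x) = \sqrt{x^{4} + 2 x^{2} + 1}; value = 8

f matches the chain-rule pattern g'(h)*h' with inner function h(x) = x^{4} + 2 x^{2} + 1; substituting u = h(x) collapses the integral.
F(x) = \sqrt{x^{4} + 2 x^{2} + 1} is an antiderivative of f.
Check: d/dx[\sqrt{x^{4} + 2 x^{2} + 1}] = \frac{2 x^{3} + 2 x}{\sqrt{x^{4} + 2 x^{2} + 1}} = f(x).
F(3) = 10; F(-1) = 2.
Integral = F(3) - F(-1) = 8.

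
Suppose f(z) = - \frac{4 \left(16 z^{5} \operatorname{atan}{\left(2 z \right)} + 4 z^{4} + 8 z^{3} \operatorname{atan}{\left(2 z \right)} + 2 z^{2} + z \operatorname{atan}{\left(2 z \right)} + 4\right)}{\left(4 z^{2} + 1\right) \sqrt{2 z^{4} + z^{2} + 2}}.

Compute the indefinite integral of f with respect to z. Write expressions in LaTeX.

F(z) = - 4 \sqrt{2 z^{4} + z^{2} + 2} \operatorname{atan}{\left(2 z \right)} + C

f has the shape u'v + uv' for u = - 4 \sqrt{2 z^{4} + z^{2} + 2} and v = \operatorname{atan}{\left(2 z \right)} — it is the derivative of the product u*v.
Check: d/dz[- 4 \sqrt{2 z^{4} + z^{2} + 2} \operatorname{atan}{\left(2 z \right)}] = \frac{- 64 z^{5} \operatorname{atan}{\left(2 z \right)} - 16 z^{4} - 32 z^{3} \operatorname{atan}{\left(2 z \right)} - 8 z^{2} - 4 z \operatorname{atan}{\left(2 z \right)} - 16}{4 z^{2} \sqrt{2 z^{4} + z^{2} + 2} + \sqrt{2 z^{4} + z^{2} + 2}}, which equals f(z).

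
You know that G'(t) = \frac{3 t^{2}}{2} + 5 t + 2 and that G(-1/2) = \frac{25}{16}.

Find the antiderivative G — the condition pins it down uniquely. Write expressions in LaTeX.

The integrand splits into summands that can be handled one at a time.
A general antiderivative is \frac{t^{3}}{2} + \frac{5 t^{2}}{2} + 2 t + C.
The condition gives C = \frac{25}{16} - (- \frac{7}{16}) = 2.
So G(t) = \frac{t^{3}}{2} + \frac{5 t^{2}}{2} + 2 t + 2.
Check: d/dt[\frac{t^{3}}{2} + \frac{5 t^{2}}{2} + 2 t + 2] = \frac{3 t^{2}}{2} + 5 t + 2 = G'(t).

G(t) = \frac{t^{3}}{2} + \frac{5 t^{2}}{2} + 2 t + 2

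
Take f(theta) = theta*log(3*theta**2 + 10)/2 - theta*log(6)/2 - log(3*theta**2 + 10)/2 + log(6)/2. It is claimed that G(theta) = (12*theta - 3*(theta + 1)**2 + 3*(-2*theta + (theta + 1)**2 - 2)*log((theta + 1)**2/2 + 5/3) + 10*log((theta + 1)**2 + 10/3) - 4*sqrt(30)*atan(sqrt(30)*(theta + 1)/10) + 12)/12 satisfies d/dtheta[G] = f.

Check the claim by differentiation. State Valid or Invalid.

Invalid: d/dtheta[G] - f = -theta*log(3*theta**2 + 10)/2 + theta*log(3*theta**2 + 6*theta + 13)/2 + log(3*theta**2 + 10)/2 - log(6)/2, which is not 0.

d/dtheta[G] = theta*log(3*theta**2 + 6*theta + 13)/2 - theta*log(6)/2
d/dtheta[G] - f(theta) = -theta*log(3*theta**2 + 10)/2 + theta*log(3*theta**2 + 6*theta + 13)/2 + log(3*theta**2 + 10)/2 - log(6)/2 != 0.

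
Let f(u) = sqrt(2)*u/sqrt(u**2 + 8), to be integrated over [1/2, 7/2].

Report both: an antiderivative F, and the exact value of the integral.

The substitution w = u**2/2 + 4 works: f is exactly (dF/dw)*(dw/du) for that inner function.
F(u) = sqrt(2)*sqrt(u**2 + 8) is an antiderivative of f.
Check: d/du[sqrt(2)*sqrt(u**2 + 8)] = sqrt(2)*u/sqrt(u**2 + 8) = f(u).
F(7/2) = 9*sqrt(2)/2; F(1/2) = sqrt(66)/2.
Integral = F(7/2) - F(1/2) = -sqrt(66)/2 + 9*sqrt(2)/2.

Antiderivative: F(u) = sqrt(2)*sqrt(u**2 + 8); value = -sqrt(66)/2 + 9*sqrt(2)/2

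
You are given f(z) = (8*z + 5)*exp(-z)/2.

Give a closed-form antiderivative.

Recognize the product-rule pattern: f = u'v + uv' with u = -4*z - 13/2, v = exp(-z), so integration by parts undoes it.
Check: d/dz[-4*z*exp(-z) - 13*exp(-z)/2] = (8*z + 5)*exp(-z)/2 = f(z).

An antiderivative is F(z) = -4*z*exp(-z) - 13*exp(-z)/2.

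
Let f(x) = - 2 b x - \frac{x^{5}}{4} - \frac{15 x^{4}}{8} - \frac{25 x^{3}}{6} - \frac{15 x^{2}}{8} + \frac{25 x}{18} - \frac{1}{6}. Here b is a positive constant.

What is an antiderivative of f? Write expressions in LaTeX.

The integrand splits into summands that can be handled one at a time.
Check: d/dx[\frac{- 648 b x^{2} + \left(- 3 x^{2} - 9 x + 2\right)^{3}}{648}] = - 2 b x - \frac{x^{5}}{4} - \frac{15 x^{4}}{8} - \frac{25 x^{3}}{6} - \frac{15 x^{2}}{8} + \frac{25 x}{18} - \frac{1}{6} = f(x).

An antiderivative is F(x) = \frac{- 648 b x^{2} + \left(- 3 x^{2} - 9 x + 2\right)^{3}}{648}.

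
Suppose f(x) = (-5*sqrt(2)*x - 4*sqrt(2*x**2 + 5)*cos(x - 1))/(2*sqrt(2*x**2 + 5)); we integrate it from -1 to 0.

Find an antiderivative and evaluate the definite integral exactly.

Whatever form F(x) takes, F'(x) = f(x) is non-negotiable.
F(x) = -(5*sqrt(2)*sqrt(2*x**2 + 5) + 8*sin(x - 1))/4 is an antiderivative of f.
Check: d/dx[-(5*sqrt(2)*sqrt(2*x**2 + 5) + 8*sin(x - 1))/4] = (-5*sqrt(2)*x - 4*sqrt(2*x**2 + 5)*cos(x - 1))/(2*sqrt(2*x**2 + 5)) = f(x).
F(0) = -5*sqrt(10)/4 + 2*sin(1); F(-1) = -5*sqrt(14)/4 + 2*sin(2).
Integral = F(0) - F(-1) = -5*sqrt(10)/4 - 2*sin(2) + 2*sin(1) + 5*sqrt(14)/4.

Antiderivative: F(x) = -(5*sqrt(2)*sqrt(2*x**2 + 5) + 8*sin(x - 1))/4; value = -5*sqrt(10)/4 - 2*sin(2) + 2*sin(1) + 5*sqrt(14)/4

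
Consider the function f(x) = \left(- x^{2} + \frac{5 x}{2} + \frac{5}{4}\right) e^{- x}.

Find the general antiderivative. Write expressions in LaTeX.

F(x) = \frac{\left(4 x^{2} - 2 x - 7\right) e^{- x}}{4} + C

f has the shape u'v + uv' for u = x^{2} - \frac{x}{2} - \frac{7}{4} and v = e^{- x} — it is the derivative of the product u*v.
Check: d/dx[\frac{\left(4 x^{2} - 2 x - 7\right) e^{- x}}{4}] = \frac{\left(- 4 x^{2} + 10 x + 5\right) e^{- x}}{4}, which equals f(x).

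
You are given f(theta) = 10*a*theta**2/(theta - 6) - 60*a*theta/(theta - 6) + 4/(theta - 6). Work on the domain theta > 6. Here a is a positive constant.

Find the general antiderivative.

Integrate term by term and add the pieces.
Check: d/dtheta[5*a*theta**2 + 4*log(theta - 6)] = (10*a*theta**2 - 60*a*theta + 4)/(theta - 6), which equals f(theta).

F(theta) = 5*a*theta**2 + 4*log(theta - 6) + C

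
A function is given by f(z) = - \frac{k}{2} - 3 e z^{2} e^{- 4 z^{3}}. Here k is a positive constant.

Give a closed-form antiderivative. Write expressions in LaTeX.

An antiderivative is F(z) = \frac{- 2 k z + e^{1 - 4 z^{3}}}{4}.

Whatever form F(z) takes, F'(z) = f(z) is non-negotiable.
Check: d/dz[\frac{- 2 k z + e^{1 - 4 z^{3}}}{4}] = \frac{e \left(- \frac{k e^{4 z^{3}}}{e} - 6 z^{2}\right) e^{- 4 z^{3}}}{2}, which equals f(z).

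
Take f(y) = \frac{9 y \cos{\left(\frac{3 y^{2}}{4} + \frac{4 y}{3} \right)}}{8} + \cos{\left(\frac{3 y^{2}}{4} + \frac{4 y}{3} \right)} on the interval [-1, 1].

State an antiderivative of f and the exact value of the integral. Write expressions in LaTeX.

Antiderivative: F(y) = \frac{3 \sin{\left(\frac{3 y^{2}}{4} + \frac{4 y}{3} \right)}}{4}; value = \frac{3 \sin{\left(\frac{7}{12} \right)}}{4} + \frac{3 \sin{\left(\frac{25}{12} \right)}}{4}

The substitution u = \frac{3 y^{2}}{4} + \frac{4 y}{3} works: f is exactly (dF/du)*(du/dy) for that inner function.
F(y) = \frac{3 \sin{\left(\frac{3 y^{2}}{4} + \frac{4 y}{3} \right)}}{4} is an antiderivative of f.
Check: d/dy[\frac{3 \sin{\left(\frac{3 y^{2}}{4} + \frac{4 y}{3} \right)}}{4}] = \frac{9 y \cos{\left(\frac{3 y^{2}}{4} + \frac{4 y}{3} \right)}}{8} + \cos{\left(\frac{3 y^{2}}{4} + \frac{4 y}{3} \right)} = f(y).
F(1) = \frac{3 \sin{\left(\frac{25}{12} \right)}}{4}; F(-1) = - \frac{3 \sin{\left(\frac{7}{12} \right)}}{4}.
Integral = F(1) - F(-1) = \frac{3 \sin{\left(\frac{7}{12} \right)}}{4} + \frac{3 \sin{\left(\frac{25}{12} \right)}}{4}.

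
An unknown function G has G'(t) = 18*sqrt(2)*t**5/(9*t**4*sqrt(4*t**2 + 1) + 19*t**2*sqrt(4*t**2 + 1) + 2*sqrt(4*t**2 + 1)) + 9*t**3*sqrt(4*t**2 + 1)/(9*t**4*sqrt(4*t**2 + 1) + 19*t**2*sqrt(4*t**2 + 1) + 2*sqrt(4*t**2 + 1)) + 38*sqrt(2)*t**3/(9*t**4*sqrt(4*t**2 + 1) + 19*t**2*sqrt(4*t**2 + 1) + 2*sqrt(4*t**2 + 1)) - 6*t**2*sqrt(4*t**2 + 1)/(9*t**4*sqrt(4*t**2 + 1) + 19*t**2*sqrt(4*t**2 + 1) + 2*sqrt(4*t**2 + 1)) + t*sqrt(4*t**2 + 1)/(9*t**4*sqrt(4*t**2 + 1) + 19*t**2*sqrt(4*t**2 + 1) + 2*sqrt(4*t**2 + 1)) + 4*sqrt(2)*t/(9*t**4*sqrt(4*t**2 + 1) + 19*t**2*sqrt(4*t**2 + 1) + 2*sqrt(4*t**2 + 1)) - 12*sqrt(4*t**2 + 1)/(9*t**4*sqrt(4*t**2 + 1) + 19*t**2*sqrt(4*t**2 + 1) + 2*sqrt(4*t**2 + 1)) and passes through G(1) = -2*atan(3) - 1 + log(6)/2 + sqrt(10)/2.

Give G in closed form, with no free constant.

G(t) = sqrt(2)*(2*sqrt(4*t**2 + 1) + sqrt(2)*log(t**2 + 2) - 4*sqrt(2)*atan(3*t) - 2*sqrt(2) + sqrt(2)*log(2))/4

Integrate term by term and add the pieces.
A general antiderivative is sqrt(2*t**2 + 1/2) + log(2*t**2 + 4)/2 - 2*atan(3*t) + C.
The condition gives C = -2*atan(3) - 1 + log(6)/2 + sqrt(10)/2 - (-2*atan(3) + log(6)/2 + sqrt(10)/2) = -1.
So G(t) = sqrt(2)*(2*sqrt(4*t**2 + 1) + sqrt(2)*log(t**2 + 2) - 4*sqrt(2)*atan(3*t) - 2*sqrt(2) + sqrt(2)*log(2))/4.
Check: d/dt[sqrt(2)*(2*sqrt(4*t**2 + 1) + sqrt(2)*log(t**2 + 2) - 4*sqrt(2)*atan(3*t) - 2*sqrt(2) + sqrt(2)*log(2))/4] = (18*sqrt(2)*t**5 + 9*t**3*sqrt(4*t**2 + 1) + 38*sqrt(2)*t**3 - 6*t**2*sqrt(4*t**2 + 1) + t*sqrt(4*t**2 + 1) + 4*sqrt(2)*t - 12*sqrt(4*t**2 + 1))/(9*t**4*sqrt(4*t**2 + 1) + 19*t**2*sqrt(4*t**2 + 1) + 2*sqrt(4*t**2 + 1)), which equals G'(t).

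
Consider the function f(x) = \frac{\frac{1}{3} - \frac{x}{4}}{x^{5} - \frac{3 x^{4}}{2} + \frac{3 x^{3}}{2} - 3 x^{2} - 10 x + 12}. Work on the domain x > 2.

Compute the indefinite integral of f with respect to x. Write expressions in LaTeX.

F(x) = \frac{- 250 \log{\left(x - 2 \right)} - 280 \log{\left(x - 1 \right)} + 544 \log{\left(x + \frac{3}{2} \right)} - 7 \log{\left(x^{2} + 4 \right)} + 798 \operatorname{atan}{\left(\frac{x}{2} \right)}}{42000} + C

Factor the denominator (6 \left(x - 2\right) \left(x - 1\right) \left(2 x + 3\right) \left(x^{2} + 4\right)) and decompose: f = - \frac{x - 114}{3000 \left(x^{2} + 4\right)} + \frac{68}{2625 \left(2 x + 3\right)} - \frac{1}{150 \left(x - 1\right)} - \frac{1}{168 \left(x - 2\right)}; each piece integrates to a log, atan, or power term.
Check: d/dx[\frac{- 250 \log{\left(x - 2 \right)} - 280 \log{\left(x - 1 \right)} + 544 \log{\left(x + \frac{3}{2} \right)} - 7 \log{\left(x^{2} + 4 \right)} + 798 \operatorname{atan}{\left(\frac{x}{2} \right)}}{42000}] = \frac{4 - 3 x}{12 x^{5} - 18 x^{4} + 18 x^{3} - 36 x^{2} - 120 x + 144}, which equals f(x).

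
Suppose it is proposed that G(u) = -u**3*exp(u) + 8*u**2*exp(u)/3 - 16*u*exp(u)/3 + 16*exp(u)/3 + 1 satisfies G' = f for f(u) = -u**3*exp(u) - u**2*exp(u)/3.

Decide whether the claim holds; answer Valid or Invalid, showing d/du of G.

Valid. The derivative of G reproduces f.

d/du[G] = -u**3*exp(u) - u**2*exp(u)/3
This equals f(u) exactly, so the claim holds.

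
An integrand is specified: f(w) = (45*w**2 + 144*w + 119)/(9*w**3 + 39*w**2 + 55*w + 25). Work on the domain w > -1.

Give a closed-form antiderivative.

An antiderivative is F(w) = (15*w*log(3*w + 3) + 25*log(3*w + 3) + 2)/(3*w + 5).

Recover f(w) by differentiating a candidate F(w); any mismatch rules it out.
Check: d/dw[(15*w*log(3*w + 3) + 25*log(3*w + 3) + 2)/(3*w + 5)] = (45*w**2 + 144*w + 119)/(9*w**3 + 39*w**2 + 55*w + 25) = f(w).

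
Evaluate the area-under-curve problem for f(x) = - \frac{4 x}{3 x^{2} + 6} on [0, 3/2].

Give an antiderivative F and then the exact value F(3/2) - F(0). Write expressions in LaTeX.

Antiderivative: F(x) = - \frac{2 \log{\left(\frac{x^{2}}{2} + 1 \right)}}{3}; value = - \frac{2 \log{\left(\frac{17}{8} \right)}}{3}

The substitution u = \frac{x^{2}}{2} + 1 works: f is exactly (dF/du)*(du/dx) for that inner function.
F(x) = - \frac{2 \log{\left(\frac{x^{2}}{2} + 1 \right)}}{3} is an antiderivative of f.
Check: d/dx[- \frac{2 \log{\left(\frac{x^{2}}{2} + 1 \right)}}{3}] = - \frac{4 x}{3 x^{2} + 6} = f(x).
F(3/2) = - \frac{2 \log{\left(\frac{17}{8} \right)}}{3}; F(0) = 0.
Integral = F(3/2) - F(0) = - \frac{2 \log{\left(\frac{17}{8} \right)}}{3}.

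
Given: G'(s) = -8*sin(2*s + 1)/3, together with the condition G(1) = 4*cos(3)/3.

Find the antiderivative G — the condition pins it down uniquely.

G(s) = 4*cos(2*s + 1)/3

Check a candidate G(s) by differentiating: d/ds[G] must match the given G'(s).
A general antiderivative is 4*cos(2*s + 1)/3 + C.
The condition gives C = 4*cos(3)/3 - (4*cos(3)/3) = 0.
So G(s) = 4*cos(2*s + 1)/3.
Check: d/ds[4*cos(2*s + 1)/3] = -8*sin(2*s + 1)/3 = G'(s).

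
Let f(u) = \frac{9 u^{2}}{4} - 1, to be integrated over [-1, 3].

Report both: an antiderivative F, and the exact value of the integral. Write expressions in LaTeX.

Antiderivative: F(u) = \frac{3 u^{3}}{4} - u; value = 17

An antiderivative F(u) passes only if d/du[F] lands on f(u) exactly.
F(u) = \frac{3 u^{3}}{4} - u is an antiderivative of f.
Check: d/du[\frac{3 u^{3}}{4} - u] = \frac{9 u^{2}}{4} - 1 = f(u).
F(3) = \frac{69}{4}; F(-1) = \frac{1}{4}.
Integral = F(3) - F(-1) = 17.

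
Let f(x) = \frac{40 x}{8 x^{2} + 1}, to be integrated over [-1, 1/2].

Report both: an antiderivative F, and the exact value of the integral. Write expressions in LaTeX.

Antiderivative: F(x) = \frac{5 \log{\left(4 x^{2} + \frac{1}{2} \right)}}{2}; value = - \frac{5 \log{\left(\frac{9}{2} \right)}}{2} + \frac{5 \log{\left(\frac{3}{2} \right)}}{2}

The substitution u = 4 x^{2} + \frac{1}{2} works: f is exactly (dF/du)*(du/dx) for that inner function.
F(x) = \frac{5 \log{\left(4 x^{2} + \frac{1}{2} \right)}}{2} is an antiderivative of f.
Check: d/dx[\frac{5 \log{\left(4 x^{2} + \frac{1}{2} \right)}}{2}] = \frac{40 x}{8 x^{2} + 1} = f(x).
F(1/2) = \frac{5 \log{\left(\frac{3}{2} \right)}}{2}; F(-1) = \frac{5 \log{\left(\frac{9}{2} \right)}}{2}.
Integral = F(1/2) - F(-1) = - \frac{5 \log{\left(\frac{9}{2} \right)}}{2} + \frac{5 \log{\left(\frac{3}{2} \right)}}{2}.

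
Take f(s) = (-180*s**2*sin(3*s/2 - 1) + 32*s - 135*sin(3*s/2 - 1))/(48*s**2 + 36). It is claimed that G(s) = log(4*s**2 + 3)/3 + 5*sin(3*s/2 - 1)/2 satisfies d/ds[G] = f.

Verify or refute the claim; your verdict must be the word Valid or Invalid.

d/ds[G] = (180*s**2*cos(3*s/2 - 1) + 32*s + 135*cos(3*s/2 - 1))/(48*s**2 + 36)
d/ds[G] - f(s) = 15*sin(3*s/2 - 1)/4 + 15*cos(3*s/2 - 1)/4 != 0.

Invalid: d/ds[G] - f = 15*sin(3*s/2 - 1)/4 + 15*cos(3*s/2 - 1)/4, which is not 0.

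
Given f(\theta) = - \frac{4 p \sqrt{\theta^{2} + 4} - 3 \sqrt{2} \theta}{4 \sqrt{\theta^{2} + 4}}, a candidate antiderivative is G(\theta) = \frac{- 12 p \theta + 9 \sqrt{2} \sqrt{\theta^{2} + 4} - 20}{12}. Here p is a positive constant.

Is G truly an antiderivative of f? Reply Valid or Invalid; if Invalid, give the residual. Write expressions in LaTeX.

d/d\theta[G] = \frac{- 4 p \sqrt{\theta^{2} + 4} + 3 \sqrt{2} \theta}{4 \sqrt{\theta^{2} + 4}}
This equals f(\theta) exactly, so the claim holds.

Valid - the claim checks out under differentiation.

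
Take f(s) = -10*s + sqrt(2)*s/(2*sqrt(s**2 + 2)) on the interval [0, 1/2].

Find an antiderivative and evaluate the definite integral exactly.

Antiderivative: F(s) = -5*s**2 + sqrt(s**2/2 + 1); value = -9/4 + 3*sqrt(2)/4

Integrate term by term and add the pieces.
F(s) = -5*s**2 + sqrt(s**2/2 + 1) is an antiderivative of f.
Check: d/ds[-5*s**2 + sqrt(s**2/2 + 1)] = (-20*s*sqrt(s**2 + 2) + sqrt(2)*s)/(2*sqrt(s**2 + 2)), which equals f(s).
F(1/2) = -5/4 + 3*sqrt(2)/4; F(0) = 1.
Integral = F(1/2) - F(0) = -9/4 + 3*sqrt(2)/4.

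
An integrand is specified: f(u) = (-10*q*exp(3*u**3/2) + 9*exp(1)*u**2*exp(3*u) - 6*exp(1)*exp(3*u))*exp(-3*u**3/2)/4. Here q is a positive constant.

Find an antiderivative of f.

An antiderivative is F(u) = (-5*q*u - exp(-3*u**3/2 + 3*u + 1))/2.

Differentiate the proposed F(u) back; it has to land on f(u) exactly.
Check: d/du[(-5*q*u - exp(-3*u**3/2 + 3*u + 1))/2] = -5*q/2 + 9*exp(1)*u**2*exp(3*u)*exp(-3*u**3/2)/4 - 3*exp(1)*exp(3*u)*exp(-3*u**3/2)/2, which equals f(u).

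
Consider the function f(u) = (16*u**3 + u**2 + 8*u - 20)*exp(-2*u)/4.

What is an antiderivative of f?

An antiderivative is F(u) = (-32*u**3 - 50*u**2 - 66*u + 7)*exp(-2*u)/16.

f has the shape v'r + vr' for v = -2*u**3 - 25*u**2/8 - 33*u/8 + 7/16 and r = exp(-2*u) — it is the derivative of the product v*r.
Check: d/du[(-32*u**3 - 50*u**2 - 66*u + 7)*exp(-2*u)/16] = (16*u**3 + u**2 + 8*u - 20)*exp(-2*u)/4 = f(u).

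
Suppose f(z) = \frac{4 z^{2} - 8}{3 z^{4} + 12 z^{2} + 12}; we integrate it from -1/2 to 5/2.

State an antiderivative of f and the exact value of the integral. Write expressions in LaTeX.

Recognize the product-rule pattern: f = u'v + uv' with u = - \frac{4 z}{3}, v = \frac{1}{z^{2} + 2}, so integration by parts undoes it.
F(z) = - \frac{4 z}{3 \left(z^{2} + 2\right)} is an antiderivative of f.
Check: d/dz[- \frac{4 z}{3 \left(z^{2} + 2\right)}] = \frac{4 z^{2} - 8}{3 z^{4} + 12 z^{2} + 12} = f(z).
F(5/2) = - \frac{40}{99}; F(-1/2) = \frac{8}{27}.
Integral = F(5/2) - F(-1/2) = - \frac{208}{297}.

Antiderivative: F(z) = - \frac{4 z}{3 \left(z^{2} + 2\right)}; value = - \frac{208}{297}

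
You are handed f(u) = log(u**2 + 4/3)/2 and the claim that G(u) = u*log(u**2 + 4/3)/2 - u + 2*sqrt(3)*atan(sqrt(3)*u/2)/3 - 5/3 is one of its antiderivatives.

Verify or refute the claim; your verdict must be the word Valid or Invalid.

d/du[G] = log(u**2 + 4/3)/2
This equals f(u) exactly, so the claim holds.

Valid - differentiating G returns exactly f.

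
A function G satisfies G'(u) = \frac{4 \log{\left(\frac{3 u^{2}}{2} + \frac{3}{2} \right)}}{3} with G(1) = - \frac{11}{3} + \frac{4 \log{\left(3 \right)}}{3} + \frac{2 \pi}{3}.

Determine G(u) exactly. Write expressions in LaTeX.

G(u) = \frac{4 u \log{\left(\frac{3 u^{2}}{2} + \frac{3}{2} \right)}}{3} - \frac{8 u}{3} + \frac{8 \operatorname{atan}{\left(u \right)}}{3} - 1

Since d/du undoes antidifferentiation here, G(u) must give back the stated G'(u).
A general antiderivative is \frac{4 u \log{\left(\frac{3 u^{2}}{2} + \frac{3}{2} \right)}}{3} - \frac{8 u}{3} + \frac{8 \operatorname{atan}{\left(u \right)}}{3} + C.
The condition gives C = - \frac{11}{3} + \frac{4 \log{\left(3 \right)}}{3} + \frac{2 \pi}{3} - (- \frac{8}{3} + \frac{4 \log{\left(3 \right)}}{3} + \frac{2 \pi}{3}) = -1.
So G(u) = \frac{4 u \log{\left(\frac{3 u^{2}}{2} + \frac{3}{2} \right)}}{3} - \frac{8 u}{3} + \frac{8 \operatorname{atan}{\left(u \right)}}{3} - 1.
Check: d/du[\frac{4 u \log{\left(\frac{3 u^{2}}{2} + \frac{3}{2} \right)}}{3} - \frac{8 u}{3} + \frac{8 \operatorname{atan}{\left(u \right)}}{3} - 1] = \frac{4 \log{\left(u^{2} + 1 \right)}}{3} - \frac{4 \log{\left(2 \right)}}{3} + \frac{4 \log{\left(3 \right)}}{3}, which equals G'(u).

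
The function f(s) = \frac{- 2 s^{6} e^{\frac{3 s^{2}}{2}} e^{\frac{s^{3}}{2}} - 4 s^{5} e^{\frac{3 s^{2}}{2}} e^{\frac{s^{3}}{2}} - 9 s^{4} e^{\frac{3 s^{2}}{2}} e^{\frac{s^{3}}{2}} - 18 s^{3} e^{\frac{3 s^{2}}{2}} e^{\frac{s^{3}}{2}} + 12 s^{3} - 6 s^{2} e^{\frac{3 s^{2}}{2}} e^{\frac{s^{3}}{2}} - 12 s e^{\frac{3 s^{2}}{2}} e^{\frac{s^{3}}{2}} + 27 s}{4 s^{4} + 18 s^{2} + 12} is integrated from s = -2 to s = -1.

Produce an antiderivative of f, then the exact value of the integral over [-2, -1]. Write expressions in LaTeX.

Antiderivative: F(s) = \frac{- 4 e^{\frac{s^{3}}{2} + \frac{3 s^{2}}{2}} + 9 \log{\left(\frac{s^{4}}{3} + \frac{3 s^{2}}{2} + 1 \right)}}{12}; value = - \frac{3 \log{\left(\frac{37}{3} \right)}}{4} - \frac{e}{3} + \frac{3 \log{\left(\frac{17}{6} \right)}}{4} + \frac{e^{2}}{3}

A first test for any F(s): its s-derivative must equal f(s) identically.
F(s) = \frac{- 4 e^{\frac{s^{3}}{2} + \frac{3 s^{2}}{2}} + 9 \log{\left(\frac{s^{4}}{3} + \frac{3 s^{2}}{2} + 1 \right)}}{12} is an antiderivative of f.
Check: d/ds[\frac{- 4 e^{\frac{s^{3}}{2} + \frac{3 s^{2}}{2}} + 9 \log{\left(\frac{s^{4}}{3} + \frac{3 s^{2}}{2} + 1 \right)}}{12}] = \frac{- 2 s^{6} e^{\frac{3 s^{2}}{2}} e^{\frac{s^{3}}{2}} - 4 s^{5} e^{\frac{3 s^{2}}{2}} e^{\frac{s^{3}}{2}} - 9 s^{4} e^{\frac{3 s^{2}}{2}} e^{\frac{s^{3}}{2}} - 18 s^{3} e^{\frac{3 s^{2}}{2}} e^{\frac{s^{3}}{2}} + 12 s^{3} - 6 s^{2} e^{\frac{3 s^{2}}{2}} e^{\frac{s^{3}}{2}} - 12 s e^{\frac{3 s^{2}}{2}} e^{\frac{s^{3}}{2}} + 27 s}{4 s^{4} + 18 s^{2} + 12} = f(s).
F(-1) = - \frac{e}{3} + \frac{3 \log{\left(\frac{17}{6} \right)}}{4}; F(-2) = - \frac{e^{2}}{3} + \frac{3 \log{\left(\frac{37}{3} \right)}}{4}.
Integral = F(-1) - F(-2) = - \frac{3 \log{\left(\frac{37}{3} \right)}}{4} - \frac{e}{3} + \frac{3 \log{\left(\frac{17}{6} \right)}}{4} + \frac{e^{2}}{3}.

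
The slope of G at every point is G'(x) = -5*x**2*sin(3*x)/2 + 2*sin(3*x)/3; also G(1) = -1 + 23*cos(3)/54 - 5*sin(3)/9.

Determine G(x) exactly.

The integrand splits into summands that can be handled one at a time.
A general antiderivative is 5*x**2*cos(3*x)/6 - 5*x*sin(3*x)/9 - 11*cos(3*x)/27 + C.
The condition gives C = -1 + 23*cos(3)/54 - 5*sin(3)/9 - (23*cos(3)/54 - 5*sin(3)/9) = -1.
So G(x) = 5*x**2*cos(3*x)/6 - 5*x*sin(3*x)/9 - 11*cos(3*x)/27 - 1.
Check: d/dx[5*x**2*cos(3*x)/6 - 5*x*sin(3*x)/9 - 11*cos(3*x)/27 - 1] = -5*x**2*sin(3*x)/2 + 2*sin(3*x)/3 = G'(x).

G(x) = 5*x**2*cos(3*x)/6 - 5*x*sin(3*x)/9 - 11*cos(3*x)/27 - 1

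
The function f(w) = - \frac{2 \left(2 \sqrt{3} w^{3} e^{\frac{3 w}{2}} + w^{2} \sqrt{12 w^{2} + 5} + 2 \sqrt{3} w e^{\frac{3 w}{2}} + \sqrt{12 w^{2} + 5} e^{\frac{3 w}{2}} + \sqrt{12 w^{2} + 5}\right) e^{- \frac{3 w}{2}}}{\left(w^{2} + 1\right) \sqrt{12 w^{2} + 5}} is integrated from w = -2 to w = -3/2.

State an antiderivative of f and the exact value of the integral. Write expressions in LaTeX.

Antiderivative: F(w) = - \frac{\left(\sqrt{3} \sqrt{12 w^{2} + 5} e^{\frac{3 w}{2}} + 6 e^{\frac{3 w}{2}} \operatorname{atan}{\left(w \right)} - 4\right) e^{- \frac{3 w}{2}}}{3}; value = - \frac{4 e^{3}}{3} - \frac{4 \sqrt{6}}{3} - 2 \operatorname{atan}{\left(2 \right)} + 2 \operatorname{atan}{\left(\frac{3}{2} \right)} + \frac{\sqrt{159}}{3} + \frac{4 e^{\frac{9}{4}}}{3}

Recover f(w) by differentiating a candidate F(w); any mismatch rules it out.
F(w) = - \frac{\left(\sqrt{3} \sqrt{12 w^{2} + 5} e^{\frac{3 w}{2}} + 6 e^{\frac{3 w}{2}} \operatorname{atan}{\left(w \right)} - 4\right) e^{- \frac{3 w}{2}}}{3} is an antiderivative of f.
Check: d/dw[- \frac{\left(\sqrt{3} \sqrt{12 w^{2} + 5} e^{\frac{3 w}{2}} + 6 e^{\frac{3 w}{2}} \operatorname{atan}{\left(w \right)} - 4\right) e^{- \frac{3 w}{2}}}{3}] = \frac{- 4 \sqrt{3} w^{3} e^{\frac{3 w}{2}} - 2 w^{2} \sqrt{12 w^{2} + 5} - 4 \sqrt{3} w e^{\frac{3 w}{2}} - 2 \sqrt{12 w^{2} + 5} e^{\frac{3 w}{2}} - 2 \sqrt{12 w^{2} + 5}}{w^{2} \sqrt{12 w^{2} + 5} e^{\frac{3 w}{2}} + \sqrt{12 w^{2} + 5} e^{\frac{3 w}{2}}}, which equals f(w).
F(-3/2) = - \frac{4 \sqrt{6}}{3} + 2 \operatorname{atan}{\left(\frac{3}{2} \right)} + \frac{4 e^{\frac{9}{4}}}{3}; F(-2) = - \frac{\sqrt{159}}{3} + 2 \operatorname{atan}{\left(2 \right)} + \frac{4 e^{3}}{3}.
Integral = F(-3/2) - F(-2) = - \frac{4 e^{3}}{3} - \frac{4 \sqrt{6}}{3} - 2 \operatorname{atan}{\left(2 \right)} + 2 \operatorname{atan}{\left(\frac{3}{2} \right)} + \frac{\sqrt{159}}{3} + \frac{4 e^{\frac{9}{4}}}{3}.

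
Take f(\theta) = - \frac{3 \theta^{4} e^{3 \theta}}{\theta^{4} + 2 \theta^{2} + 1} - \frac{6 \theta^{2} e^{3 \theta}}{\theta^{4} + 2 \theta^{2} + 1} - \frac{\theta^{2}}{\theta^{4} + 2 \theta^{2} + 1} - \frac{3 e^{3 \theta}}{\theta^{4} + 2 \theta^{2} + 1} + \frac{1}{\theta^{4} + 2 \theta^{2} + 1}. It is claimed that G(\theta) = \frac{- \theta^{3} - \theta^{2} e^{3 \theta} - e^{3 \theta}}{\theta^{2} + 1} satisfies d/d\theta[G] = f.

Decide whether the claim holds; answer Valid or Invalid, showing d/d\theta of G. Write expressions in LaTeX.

Invalid: d/d\theta[G] - f = -1, which is not 0.

d/d\theta[G] = \frac{- 3 \theta^{4} e^{3 \theta} - \theta^{4} - 6 \theta^{2} e^{3 \theta} - 3 \theta^{2} - 3 e^{3 \theta}}{\theta^{4} + 2 \theta^{2} + 1}
d/d\theta[G] - f(\theta) = -1 != 0.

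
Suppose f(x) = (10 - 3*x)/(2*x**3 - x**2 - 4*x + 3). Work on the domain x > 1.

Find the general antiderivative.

F(x) = -29*log(x - 1)/25 + 29*log(x + 3/2)/25 - 7/(5*x - 5) + C

The denominator factors as (x - 1)**2*(2*x + 3); partial fractions split f into directly integrable pieces: 58/(25*(2*x + 3)) - 29/(25*(x - 1)) + 7/(5*(x - 1)**2).
Check: d/dx[-29*log(x - 1)/25 + 29*log(x + 3/2)/25 - 7/(5*x - 5)] = (10 - 3*x)/(2*x**3 - x**2 - 4*x + 3) = f(x).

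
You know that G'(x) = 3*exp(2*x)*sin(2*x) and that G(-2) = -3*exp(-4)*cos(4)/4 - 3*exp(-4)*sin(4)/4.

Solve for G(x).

Check a candidate G(x) by differentiating: d/dx[G] must match the given G'(x).
A general antiderivative is 3*exp(2*x)*sin(2*x)/4 - 3*exp(2*x)*cos(2*x)/4 + C.
The condition gives C = -3*exp(-4)*cos(4)/4 - 3*exp(-4)*sin(4)/4 - (-3*exp(-4)*cos(4)/4 - 3*exp(-4)*sin(4)/4) = 0.
So G(x) = 3*exp(2*x)*sin(2*x)/4 - 3*exp(2*x)*cos(2*x)/4.
Check: d/dx[3*exp(2*x)*sin(2*x)/4 - 3*exp(2*x)*cos(2*x)/4] = 3*exp(2*x)*sin(2*x) = G'(x).

G(x) = 3*exp(2*x)*sin(2*x)/4 - 3*exp(2*x)*cos(2*x)/4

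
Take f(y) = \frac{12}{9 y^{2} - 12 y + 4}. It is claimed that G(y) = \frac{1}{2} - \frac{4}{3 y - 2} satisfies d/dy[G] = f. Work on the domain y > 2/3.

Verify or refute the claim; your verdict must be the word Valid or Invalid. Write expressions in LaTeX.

d/dy[G] = \frac{12}{9 y^{2} - 12 y + 4}
This equals f(y) exactly, so the claim holds.

Valid - the claim checks out under differentiation.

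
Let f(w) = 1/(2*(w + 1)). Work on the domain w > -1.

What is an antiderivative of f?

Whatever form F(w) takes, F'(w) = f(w) is non-negotiable.
Check: d/dw[log(2*w + 2)/2] = 1/(2*w + 2), which equals f(w).

An antiderivative is F(w) = log(2*w + 2)/2.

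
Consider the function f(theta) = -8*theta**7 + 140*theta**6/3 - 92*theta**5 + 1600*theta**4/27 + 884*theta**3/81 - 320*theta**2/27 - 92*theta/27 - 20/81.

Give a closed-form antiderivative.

An antiderivative is F(theta) = -theta**8 + 20*theta**7/3 - 46*theta**6/3 + 320*theta**5/27 + 221*theta**4/81 - 320*theta**3/81 - 46*theta**2/27 - 20*theta/81.

f matches the chain-rule pattern g'(h)*h' with inner function h(theta) = -theta**2 + 5*theta/3 + 1/3; substituting u = h(theta) collapses the integral.
Check: d/dtheta[-theta**8 + 20*theta**7/3 - 46*theta**6/3 + 320*theta**5/27 + 221*theta**4/81 - 320*theta**3/81 - 46*theta**2/27 - 20*theta/81] = -8*theta**7 + 140*theta**6/3 - 92*theta**5 + 1600*theta**4/27 + 884*theta**3/81 - 320*theta**2/27 - 92*theta/27 - 20/81 = f(theta).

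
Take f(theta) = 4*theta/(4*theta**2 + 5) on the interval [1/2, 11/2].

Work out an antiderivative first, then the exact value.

The substitution u = 4*theta**2 + 5 works: f is exactly (dF/du)*(du/dtheta) for that inner function.
F(theta) = log(4*theta**2 + 5)/2 is an antiderivative of f.
Check: d/dtheta[log(4*theta**2 + 5)/2] = 4*theta/(4*theta**2 + 5) = f(theta).
F(11/2) = log(126)/2; F(1/2) = log(6)/2.
Integral = F(11/2) - F(1/2) = -log(6)/2 + log(126)/2.

Antiderivative: F(theta) = log(4*theta**2 + 5)/2; value = -log(6)/2 + log(126)/2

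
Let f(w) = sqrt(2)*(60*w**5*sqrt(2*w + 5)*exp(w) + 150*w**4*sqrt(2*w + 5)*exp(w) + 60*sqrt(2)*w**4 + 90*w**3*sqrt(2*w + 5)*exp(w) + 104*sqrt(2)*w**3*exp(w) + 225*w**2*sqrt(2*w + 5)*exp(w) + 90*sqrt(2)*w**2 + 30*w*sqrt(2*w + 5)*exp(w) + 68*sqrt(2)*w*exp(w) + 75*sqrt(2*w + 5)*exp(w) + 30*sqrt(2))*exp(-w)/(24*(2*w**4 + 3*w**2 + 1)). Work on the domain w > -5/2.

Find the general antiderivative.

F(w) = sqrt(2)*(12*w**2*sqrt(2*w + 5)*exp(w) + 60*w*sqrt(2*w + 5)*exp(w) + 75*sqrt(2*w + 5)*exp(w) + 18*sqrt(2)*exp(w)*log(w**2 + 1) + 8*sqrt(2)*exp(w)*log(2*w**2 + 1) + 8*sqrt(2)*exp(w)*log(2) - 30*sqrt(2))*exp(-w)/24 + C

Differentiate the proposed F(w) back; it has to land on f(w) exactly.
Check: d/dw[sqrt(2)*(12*w**2*sqrt(2*w + 5)*exp(w) + 60*w*sqrt(2*w + 5)*exp(w) + 75*sqrt(2*w + 5)*exp(w) + 18*sqrt(2)*exp(w)*log(w**2 + 1) + 8*sqrt(2)*exp(w)*log(2*w**2 + 1) + 8*sqrt(2)*exp(w)*log(2) - 30*sqrt(2))*exp(-w)/24] = (120*sqrt(2)*w**6*exp(w) + 600*sqrt(2)*w**5*exp(w) + 120*w**4*sqrt(2*w + 5) + 930*sqrt(2)*w**4*exp(w) + 208*w**3*sqrt(2*w + 5)*exp(w) + 900*sqrt(2)*w**3*exp(w) + 180*w**2*sqrt(2*w + 5) + 1185*sqrt(2)*w**2*exp(w) + 136*w*sqrt(2*w + 5)*exp(w) + 300*sqrt(2)*w*exp(w) + 60*sqrt(2*w + 5) + 375*sqrt(2)*exp(w))/(48*w**4*sqrt(2*w + 5)*exp(w) + 72*w**2*sqrt(2*w + 5)*exp(w) + 24*sqrt(2*w + 5)*exp(w)), which equals f(w).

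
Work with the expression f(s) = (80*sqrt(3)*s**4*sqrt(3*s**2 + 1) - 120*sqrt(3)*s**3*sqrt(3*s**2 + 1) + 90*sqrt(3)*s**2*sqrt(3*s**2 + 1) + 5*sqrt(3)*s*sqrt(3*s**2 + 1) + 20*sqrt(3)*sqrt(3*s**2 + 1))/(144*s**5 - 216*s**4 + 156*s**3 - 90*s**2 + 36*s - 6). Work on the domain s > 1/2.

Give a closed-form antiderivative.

A first test for any F(s): its s-derivative must equal f(s) identically.
Check: d/ds[5*sqrt(s**2 + 1/3)/3 - 5*sqrt(s**2 + 1/3)/(2*(2*s - 1)**2)] = (80*s**4*sqrt(3*s**2 + 1) - 120*s**3*sqrt(3*s**2 + 1) + 90*s**2*sqrt(3*s**2 + 1) + 5*s*sqrt(3*s**2 + 1) + 20*sqrt(3*s**2 + 1))/(48*sqrt(3)*s**5 - 72*sqrt(3)*s**4 + 52*sqrt(3)*s**3 - 30*sqrt(3)*s**2 + 12*sqrt(3)*s - 2*sqrt(3)), which equals f(s).

An antiderivative is F(s) = 5*sqrt(s**2 + 1/3)/3 - 5*sqrt(s**2 + 1/3)/(2*(2*s - 1)**2).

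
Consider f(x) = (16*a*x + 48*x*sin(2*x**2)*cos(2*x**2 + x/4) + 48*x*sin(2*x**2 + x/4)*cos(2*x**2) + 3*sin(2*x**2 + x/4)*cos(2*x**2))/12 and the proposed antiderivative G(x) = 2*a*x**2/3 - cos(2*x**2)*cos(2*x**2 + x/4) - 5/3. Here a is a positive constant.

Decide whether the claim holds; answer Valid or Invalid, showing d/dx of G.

Valid - the claim checks out under differentiation.

d/dx[G] = 4*a*x/3 + 4*x*sin(2*x**2)*cos(2*x**2 + x/4) + 4*x*sin(2*x**2 + x/4)*cos(2*x**2) + sin(2*x**2 + x/4)*cos(2*x**2)/4
This equals f(x) exactly, so the claim holds.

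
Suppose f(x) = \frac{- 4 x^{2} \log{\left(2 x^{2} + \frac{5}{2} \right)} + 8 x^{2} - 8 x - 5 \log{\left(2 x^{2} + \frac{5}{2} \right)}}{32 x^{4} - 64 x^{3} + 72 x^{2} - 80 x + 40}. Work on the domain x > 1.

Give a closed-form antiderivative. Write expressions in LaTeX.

An antiderivative is F(x) = \frac{3 \log{\left(2 x^{2} + \frac{5}{2} \right)}}{24 x - 24}.

f has the shape u'v + uv' for u = \frac{3}{8 \left(3 x - 3\right)} and v = \log{\left(2 x^{2} + \frac{5}{2} \right)} — it is the derivative of the product u*v.
Check: d/dx[\frac{3 \log{\left(2 x^{2} + \frac{5}{2} \right)}}{24 x - 24}] = \frac{- 4 x^{2} \log{\left(2 x^{2} + \frac{5}{2} \right)} + 8 x^{2} - 8 x - 5 \log{\left(2 x^{2} + \frac{5}{2} \right)}}{32 x^{4} - 64 x^{3} + 72 x^{2} - 80 x + 40} = f(x).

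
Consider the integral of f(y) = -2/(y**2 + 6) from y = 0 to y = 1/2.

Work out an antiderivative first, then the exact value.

Recover f(y) by differentiating a candidate F(y); any mismatch rules it out.
F(y) = -sqrt(6)*atan(sqrt(6)*y/6)/3 is an antiderivative of f.
Check: d/dy[-sqrt(6)*atan(sqrt(6)*y/6)/3] = -2/(y**2 + 6) = f(y).
F(1/2) = -sqrt(6)*atan(sqrt(6)/12)/3; F(0) = 0.
Integral = F(1/2) - F(0) = -sqrt(6)*atan(sqrt(6)/12)/3.

Antiderivative: F(y) = -sqrt(6)*atan(sqrt(6)*y/6)/3; value = -sqrt(6)*atan(sqrt(6)/12)/3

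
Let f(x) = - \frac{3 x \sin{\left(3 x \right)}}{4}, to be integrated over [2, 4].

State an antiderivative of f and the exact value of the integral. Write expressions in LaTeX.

Whatever form F(x) takes, F'(x) = f(x) is non-negotiable.
F(x) = \frac{x \cos{\left(3 x \right)}}{4} - \frac{\sin{\left(3 x \right)}}{12} is an antiderivative of f.
Check: d/dx[\frac{x \cos{\left(3 x \right)}}{4} - \frac{\sin{\left(3 x \right)}}{12}] = - \frac{3 x \sin{\left(3 x \right)}}{4} = f(x).
F(4) = - \frac{\sin{\left(12 \right)}}{12} + \cos{\left(12 \right)}; F(2) = - \frac{\sin{\left(6 \right)}}{12} + \frac{\cos{\left(6 \right)}}{2}.
Integral = F(4) - F(2) = - \frac{\cos{\left(6 \right)}}{2} + \frac{\sin{\left(6 \right)}}{12} - \frac{\sin{\left(12 \right)}}{12} + \cos{\left(12 \right)}.

Antiderivative: F(x) = \frac{x \cos{\left(3 x \right)}}{4} - \frac{\sin{\left(3 x \right)}}{12}; value = - \frac{\cos{\left(6 \right)}}{2} + \frac{\sin{\left(6 \right)}}{12} - \frac{\sin{\left(12 \right)}}{12} + \cos{\left(12 \right)}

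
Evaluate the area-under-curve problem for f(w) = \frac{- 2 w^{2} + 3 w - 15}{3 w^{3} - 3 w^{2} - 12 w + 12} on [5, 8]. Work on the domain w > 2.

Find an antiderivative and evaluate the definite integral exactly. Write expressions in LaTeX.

Antiderivative: F(w) = - \frac{51 \log{\left(w - 2 \right)} - 56 \log{\left(w - 1 \right)} + 29 \log{\left(w + 2 \right)}}{36}; value = - \frac{17 \log{\left(6 \right)}}{12} - \frac{14 \log{\left(4 \right)}}{9} - \frac{29 \log{\left(10 \right)}}{36} + \frac{17 \log{\left(3 \right)}}{12} + \frac{85 \log{\left(7 \right)}}{36}

Factor the denominator (3 \left(w - 2\right) \left(w - 1\right) \left(w + 2\right)) and decompose: f = - \frac{29}{36 \left(w + 2\right)} + \frac{14}{9 \left(w - 1\right)} - \frac{17}{12 \left(w - 2\right)}; each piece integrates to a log, atan, or power term.
F(w) = - \frac{51 \log{\left(w - 2 \right)} - 56 \log{\left(w - 1 \right)} + 29 \log{\left(w + 2 \right)}}{36} is an antiderivative of f.
Check: d/dw[- \frac{51 \log{\left(w - 2 \right)} - 56 \log{\left(w - 1 \right)} + 29 \log{\left(w + 2 \right)}}{36}] = \frac{- 2 w^{2} + 3 w - 15}{3 w^{3} - 3 w^{2} - 12 w + 12} = f(w).
F(8) = - \frac{17 \log{\left(6 \right)}}{12} - \frac{29 \log{\left(10 \right)}}{36} + \frac{14 \log{\left(7 \right)}}{9}; F(5) = - \frac{29 \log{\left(7 \right)}}{36} - \frac{17 \log{\left(3 \right)}}{12} + \frac{14 \log{\left(4 \right)}}{9}.
Integral = F(8) - F(5) = - \frac{17 \log{\left(6 \right)}}{12} - \frac{14 \log{\left(4 \right)}}{9} - \frac{29 \log{\left(10 \right)}}{36} + \frac{17 \log{\left(3 \right)}}{12} + \frac{85 \log{\left(7 \right)}}{36}.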